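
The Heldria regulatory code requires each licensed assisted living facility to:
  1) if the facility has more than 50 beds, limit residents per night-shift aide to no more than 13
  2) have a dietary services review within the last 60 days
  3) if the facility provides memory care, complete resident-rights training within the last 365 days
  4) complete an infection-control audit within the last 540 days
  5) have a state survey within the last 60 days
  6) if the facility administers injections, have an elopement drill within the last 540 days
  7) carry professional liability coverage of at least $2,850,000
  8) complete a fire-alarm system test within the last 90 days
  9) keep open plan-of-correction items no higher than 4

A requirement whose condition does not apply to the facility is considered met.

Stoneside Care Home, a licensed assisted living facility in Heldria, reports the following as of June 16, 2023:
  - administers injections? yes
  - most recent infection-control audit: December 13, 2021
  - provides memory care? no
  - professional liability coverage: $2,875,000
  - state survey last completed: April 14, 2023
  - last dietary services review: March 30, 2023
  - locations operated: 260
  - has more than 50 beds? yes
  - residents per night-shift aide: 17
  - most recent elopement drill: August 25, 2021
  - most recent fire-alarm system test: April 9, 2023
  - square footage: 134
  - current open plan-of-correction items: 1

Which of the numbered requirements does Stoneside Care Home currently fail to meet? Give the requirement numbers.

1. condition 'has more than 50 beds' holds; residents per night-shift aide 17 > 13 → not met
2. dietary services review 78 days ago vs limit 60 → not met
3. condition 'provides memory care' does not hold → requirement n/a → met
4. infection-control audit 550 days ago vs limit 540 → not met
5. state survey 63 days ago vs limit 60 → not met
6. condition 'administers injections' holds; elopement drill 660 days ago vs limit 540 → not met
7. professional liability coverage $2,875,000 ≥ $2,850,000 → met
8. fire-alarm system test 68 days ago vs limit 90 → met
9. open plan-of-correction items 1 ≤ 4 → met
Not met: 1, 2, 4, 5, 6

1, 2, 4, 5, 6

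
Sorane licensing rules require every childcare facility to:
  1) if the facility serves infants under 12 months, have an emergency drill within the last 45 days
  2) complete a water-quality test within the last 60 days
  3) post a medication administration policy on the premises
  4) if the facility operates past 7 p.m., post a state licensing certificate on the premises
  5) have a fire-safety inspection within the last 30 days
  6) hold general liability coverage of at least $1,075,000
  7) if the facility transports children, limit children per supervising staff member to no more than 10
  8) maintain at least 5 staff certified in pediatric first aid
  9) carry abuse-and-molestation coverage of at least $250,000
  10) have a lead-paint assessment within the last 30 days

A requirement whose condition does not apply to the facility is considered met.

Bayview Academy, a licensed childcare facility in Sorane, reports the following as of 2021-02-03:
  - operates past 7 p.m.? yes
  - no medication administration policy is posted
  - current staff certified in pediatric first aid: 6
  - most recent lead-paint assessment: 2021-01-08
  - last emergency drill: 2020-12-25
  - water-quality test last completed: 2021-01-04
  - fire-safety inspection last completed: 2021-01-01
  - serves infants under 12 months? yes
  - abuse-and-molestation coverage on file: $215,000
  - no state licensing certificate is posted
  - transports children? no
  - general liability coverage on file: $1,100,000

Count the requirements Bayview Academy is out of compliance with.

1. condition 'serves infants under 12 months' holds; emergency drill 40 days ago vs limit 45 → met
2. water-quality test 30 days ago vs limit 60 → met
3. medication administration policy absent → not met
4. condition 'operates past 7 p.m.' holds; state licensing certificate absent → not met
5. fire-safety inspection 33 days ago vs limit 30 → not met
6. general liability coverage $1,100,000 ≥ $1,075,000 → met
7. condition 'transports children' does not hold → requirement n/a → met
8. staff certified in pediatric first aid 6 ≥ 5 → met
9. abuse-and-molestation coverage $215,000 < $250,000 → not met
10. lead-paint assessment 26 days ago vs limit 30 → met
Not met: 4 of 10

4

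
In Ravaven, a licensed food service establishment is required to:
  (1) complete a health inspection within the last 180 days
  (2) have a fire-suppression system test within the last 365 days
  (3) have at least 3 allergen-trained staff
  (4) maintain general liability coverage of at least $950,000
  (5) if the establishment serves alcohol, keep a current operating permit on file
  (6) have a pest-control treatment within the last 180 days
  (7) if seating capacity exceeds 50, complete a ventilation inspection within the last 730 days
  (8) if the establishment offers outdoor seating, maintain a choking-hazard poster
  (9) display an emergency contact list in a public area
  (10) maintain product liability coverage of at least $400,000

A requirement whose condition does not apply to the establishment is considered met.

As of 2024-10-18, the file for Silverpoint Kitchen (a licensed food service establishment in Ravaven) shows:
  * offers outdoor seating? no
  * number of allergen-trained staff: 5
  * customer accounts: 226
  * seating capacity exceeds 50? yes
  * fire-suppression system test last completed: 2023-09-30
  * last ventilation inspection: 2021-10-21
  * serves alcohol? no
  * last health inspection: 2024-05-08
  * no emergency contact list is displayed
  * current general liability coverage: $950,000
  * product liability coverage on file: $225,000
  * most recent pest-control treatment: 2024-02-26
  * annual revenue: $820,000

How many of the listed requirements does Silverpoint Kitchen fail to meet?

5

1. health inspection 163 days ago vs limit 180 → met
2. fire-suppression system test 384 days ago vs limit 365 → not met
3. allergen-trained staff 5 ≥ 3 → met
4. general liability coverage $950,000 ≥ $950,000 → met
5. condition 'serves alcohol' does not hold → requirement n/a → met
6. pest-control treatment 235 days ago vs limit 180 → not met
7. condition 'seating capacity exceeds 50' holds; ventilation inspection 1093 days ago vs limit 730 → not met
8. condition 'offers outdoor seating' does not hold → requirement n/a → met
9. emergency contact list absent → not met
10. product liability coverage $225,000 < $400,000 → not met
Not met: 5 of 10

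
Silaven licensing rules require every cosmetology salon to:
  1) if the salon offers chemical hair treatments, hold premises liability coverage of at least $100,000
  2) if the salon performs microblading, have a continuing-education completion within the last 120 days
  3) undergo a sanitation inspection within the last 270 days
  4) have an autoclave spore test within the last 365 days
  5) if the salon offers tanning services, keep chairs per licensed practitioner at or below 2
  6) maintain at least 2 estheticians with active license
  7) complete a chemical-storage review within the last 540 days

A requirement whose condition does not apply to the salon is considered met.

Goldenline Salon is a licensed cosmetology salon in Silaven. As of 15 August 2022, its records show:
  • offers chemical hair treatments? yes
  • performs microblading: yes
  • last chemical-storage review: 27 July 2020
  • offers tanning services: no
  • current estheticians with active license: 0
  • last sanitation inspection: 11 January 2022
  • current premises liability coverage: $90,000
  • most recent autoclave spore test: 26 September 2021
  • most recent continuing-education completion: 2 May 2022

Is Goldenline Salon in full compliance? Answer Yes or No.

1. condition 'offers chemical hair treatments' holds; premises liability coverage $90,000 < $100,000 → not met
2. condition 'performs microblading' holds; continuing-education completion 105 days ago vs limit 120 → met
3. sanitation inspection 216 days ago vs limit 270 → met
4. autoclave spore test 323 days ago vs limit 365 → met
5. condition 'offers tanning services' does not hold → requirement n/a → met
6. estheticians with active license 0 < 2 → not met
7. chemical-storage review 749 days ago vs limit 540 → not met
Not met: 1, 6, 7

No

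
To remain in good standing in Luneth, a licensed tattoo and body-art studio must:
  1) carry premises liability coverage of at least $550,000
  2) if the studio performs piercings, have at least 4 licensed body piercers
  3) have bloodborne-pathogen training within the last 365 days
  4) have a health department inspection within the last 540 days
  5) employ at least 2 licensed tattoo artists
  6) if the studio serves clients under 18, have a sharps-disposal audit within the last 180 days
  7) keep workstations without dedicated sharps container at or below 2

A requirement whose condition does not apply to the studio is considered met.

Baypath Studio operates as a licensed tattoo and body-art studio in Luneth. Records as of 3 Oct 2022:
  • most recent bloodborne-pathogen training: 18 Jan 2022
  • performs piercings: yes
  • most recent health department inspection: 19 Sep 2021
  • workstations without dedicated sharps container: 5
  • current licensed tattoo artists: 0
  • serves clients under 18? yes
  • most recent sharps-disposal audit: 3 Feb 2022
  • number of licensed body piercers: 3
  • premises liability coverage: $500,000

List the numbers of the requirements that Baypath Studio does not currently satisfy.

1. premises liability coverage $500,000 < $550,000 → not met
2. condition 'performs piercings' holds; licensed body piercers 3 < 4 → not met
3. bloodborne-pathogen training 258 days ago vs limit 365 → met
4. health department inspection 379 days ago vs limit 540 → met
5. licensed tattoo artists 0 < 2 → not met
6. condition 'serves clients under 18' holds; sharps-disposal audit 242 days ago vs limit 180 → not met
7. workstations without dedicated sharps container 5 > 2 → not met
Not met: 1, 2, 5, 6, 7

1, 2, 5, 6, 7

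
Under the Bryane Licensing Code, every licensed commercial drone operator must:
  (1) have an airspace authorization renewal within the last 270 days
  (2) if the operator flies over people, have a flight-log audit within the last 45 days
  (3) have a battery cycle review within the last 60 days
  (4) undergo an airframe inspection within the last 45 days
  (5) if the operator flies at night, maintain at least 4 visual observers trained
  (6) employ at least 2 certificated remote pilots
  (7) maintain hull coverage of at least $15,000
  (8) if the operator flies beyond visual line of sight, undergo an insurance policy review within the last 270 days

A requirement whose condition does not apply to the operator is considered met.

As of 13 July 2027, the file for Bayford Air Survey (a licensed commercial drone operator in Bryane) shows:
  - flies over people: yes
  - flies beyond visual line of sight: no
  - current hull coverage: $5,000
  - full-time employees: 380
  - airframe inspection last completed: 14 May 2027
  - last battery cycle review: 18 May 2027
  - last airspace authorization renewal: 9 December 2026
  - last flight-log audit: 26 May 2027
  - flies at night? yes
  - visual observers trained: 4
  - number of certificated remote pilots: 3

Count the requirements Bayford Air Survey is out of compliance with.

3

1. airspace authorization renewal 216 days ago vs limit 270 → met
2. condition 'flies over people' holds; flight-log audit 48 days ago vs limit 45 → not met
3. battery cycle review 56 days ago vs limit 60 → met
4. airframe inspection 60 days ago vs limit 45 → not met
5. condition 'flies at night' holds; visual observers trained 4 ≥ 4 → met
6. certificated remote pilots 3 ≥ 2 → met
7. hull coverage $5,000 < $15,000 → not met
8. condition 'flies beyond visual line of sight' does not hold → requirement n/a → met
Not met: 3 of 8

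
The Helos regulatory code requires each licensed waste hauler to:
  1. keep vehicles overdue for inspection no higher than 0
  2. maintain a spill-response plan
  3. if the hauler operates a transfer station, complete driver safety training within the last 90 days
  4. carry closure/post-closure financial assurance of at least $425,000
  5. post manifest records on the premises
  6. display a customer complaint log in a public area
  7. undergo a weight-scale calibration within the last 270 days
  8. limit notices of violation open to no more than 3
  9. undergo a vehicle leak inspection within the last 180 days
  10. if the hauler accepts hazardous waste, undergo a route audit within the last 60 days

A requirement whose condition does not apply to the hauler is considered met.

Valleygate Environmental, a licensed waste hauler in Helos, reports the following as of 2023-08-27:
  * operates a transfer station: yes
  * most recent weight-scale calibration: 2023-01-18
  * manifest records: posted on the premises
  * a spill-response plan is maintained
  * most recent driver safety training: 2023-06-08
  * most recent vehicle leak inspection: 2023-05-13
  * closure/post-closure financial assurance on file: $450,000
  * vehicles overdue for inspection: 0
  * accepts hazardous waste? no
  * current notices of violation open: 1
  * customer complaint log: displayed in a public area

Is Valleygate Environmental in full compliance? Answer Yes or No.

Yes

1. vehicles overdue for inspection 0 ≤ 0 → met
2. spill-response plan present → met
3. condition 'operates a transfer station' holds; driver safety training 80 days ago vs limit 90 → met
4. closure/post-closure financial assurance $450,000 ≥ $425,000 → met
5. manifest records present → met
6. customer complaint log present → met
7. weight-scale calibration 221 days ago vs limit 270 → met
8. notices of violation open 1 ≤ 3 → met
9. vehicle leak inspection 106 days ago vs limit 180 → met
10. condition 'accepts hazardous waste' does not hold → requirement n/a → met
All met.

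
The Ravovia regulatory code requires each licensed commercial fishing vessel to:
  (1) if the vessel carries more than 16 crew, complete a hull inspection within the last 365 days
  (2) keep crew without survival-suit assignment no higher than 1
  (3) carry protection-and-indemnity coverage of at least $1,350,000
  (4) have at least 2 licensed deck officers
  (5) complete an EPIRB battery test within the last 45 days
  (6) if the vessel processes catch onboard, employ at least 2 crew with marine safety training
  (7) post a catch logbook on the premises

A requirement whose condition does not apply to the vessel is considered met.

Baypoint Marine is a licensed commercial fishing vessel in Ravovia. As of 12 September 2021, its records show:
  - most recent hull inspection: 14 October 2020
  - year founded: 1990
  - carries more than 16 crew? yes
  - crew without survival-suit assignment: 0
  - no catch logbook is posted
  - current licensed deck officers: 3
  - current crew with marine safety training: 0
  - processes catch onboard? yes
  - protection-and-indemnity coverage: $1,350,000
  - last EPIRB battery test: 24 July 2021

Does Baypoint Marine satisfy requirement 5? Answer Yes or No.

No

5. EPIRB battery test 50 days ago vs limit 45 → not met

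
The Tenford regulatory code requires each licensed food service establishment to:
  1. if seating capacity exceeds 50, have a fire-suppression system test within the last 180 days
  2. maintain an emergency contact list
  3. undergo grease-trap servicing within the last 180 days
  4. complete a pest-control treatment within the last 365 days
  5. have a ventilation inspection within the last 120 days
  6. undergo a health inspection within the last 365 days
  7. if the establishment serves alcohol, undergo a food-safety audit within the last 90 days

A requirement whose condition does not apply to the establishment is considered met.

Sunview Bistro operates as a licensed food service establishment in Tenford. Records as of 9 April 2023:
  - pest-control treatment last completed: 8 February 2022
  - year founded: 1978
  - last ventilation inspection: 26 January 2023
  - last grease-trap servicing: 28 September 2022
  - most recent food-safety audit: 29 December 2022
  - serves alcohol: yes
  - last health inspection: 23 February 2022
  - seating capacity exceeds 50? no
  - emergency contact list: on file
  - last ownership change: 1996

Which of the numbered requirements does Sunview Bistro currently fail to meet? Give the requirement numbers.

1. condition 'seating capacity exceeds 50' does not hold → requirement n/a → met
2. emergency contact list present → met
3. grease-trap servicing 193 days ago vs limit 180 → not met
4. pest-control treatment 425 days ago vs limit 365 → not met
5. ventilation inspection 73 days ago vs limit 120 → met
6. health inspection 410 days ago vs limit 365 → not met
7. condition 'serves alcohol' holds; food-safety audit 101 days ago vs limit 90 → not met
Not met: 3, 4, 6, 7

3, 4, 6, 7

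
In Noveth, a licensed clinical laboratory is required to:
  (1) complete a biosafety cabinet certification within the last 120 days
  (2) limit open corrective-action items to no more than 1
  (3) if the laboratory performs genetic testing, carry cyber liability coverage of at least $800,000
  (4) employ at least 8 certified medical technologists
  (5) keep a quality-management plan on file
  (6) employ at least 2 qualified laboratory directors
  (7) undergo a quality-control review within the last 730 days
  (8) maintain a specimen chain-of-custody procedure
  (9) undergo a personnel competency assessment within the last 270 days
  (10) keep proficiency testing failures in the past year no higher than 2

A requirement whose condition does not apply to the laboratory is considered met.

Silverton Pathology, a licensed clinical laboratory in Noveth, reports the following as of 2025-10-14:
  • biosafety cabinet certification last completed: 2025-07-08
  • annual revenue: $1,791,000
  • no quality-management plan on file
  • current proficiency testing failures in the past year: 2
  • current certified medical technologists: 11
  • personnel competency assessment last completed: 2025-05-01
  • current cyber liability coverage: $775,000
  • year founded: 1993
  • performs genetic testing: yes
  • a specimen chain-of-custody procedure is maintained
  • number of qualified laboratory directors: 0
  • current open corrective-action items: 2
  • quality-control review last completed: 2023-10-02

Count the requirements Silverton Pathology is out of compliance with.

1. biosafety cabinet certification 98 days ago vs limit 120 → met
2. open corrective-action items 2 > 1 → not met
3. condition 'performs genetic testing' holds; cyber liability coverage $775,000 < $800,000 → not met
4. certified medical technologists 11 ≥ 8 → met
5. quality-management plan absent → not met
6. qualified laboratory directors 0 < 2 → not met
7. quality-control review 743 days ago vs limit 730 → not met
8. specimen chain-of-custody procedure present → met
9. personnel competency assessment 166 days ago vs limit 270 → met
10. proficiency testing failures in the past year 2 ≤ 2 → met
Not met: 5 of 10

5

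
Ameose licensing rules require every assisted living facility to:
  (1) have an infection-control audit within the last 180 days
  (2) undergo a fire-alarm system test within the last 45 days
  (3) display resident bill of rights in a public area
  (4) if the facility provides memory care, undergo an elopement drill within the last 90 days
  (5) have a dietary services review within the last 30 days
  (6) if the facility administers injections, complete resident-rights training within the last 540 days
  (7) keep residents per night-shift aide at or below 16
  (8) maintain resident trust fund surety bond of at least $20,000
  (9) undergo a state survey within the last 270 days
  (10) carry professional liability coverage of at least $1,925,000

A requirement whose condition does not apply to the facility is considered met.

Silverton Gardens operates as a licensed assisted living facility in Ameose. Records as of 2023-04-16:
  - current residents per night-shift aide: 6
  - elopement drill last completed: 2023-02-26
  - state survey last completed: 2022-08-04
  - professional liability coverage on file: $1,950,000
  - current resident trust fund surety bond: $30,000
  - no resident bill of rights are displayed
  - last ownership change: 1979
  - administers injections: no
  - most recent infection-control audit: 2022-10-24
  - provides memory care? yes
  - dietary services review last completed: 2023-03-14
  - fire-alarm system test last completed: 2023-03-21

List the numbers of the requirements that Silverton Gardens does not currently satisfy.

1. infection-control audit 174 days ago vs limit 180 → met
2. fire-alarm system test 26 days ago vs limit 45 → met
3. resident bill of rights absent → not met
4. condition 'provides memory care' holds; elopement drill 49 days ago vs limit 90 → met
5. dietary services review 33 days ago vs limit 30 → not met
6. condition 'administers injections' does not hold → requirement n/a → met
7. residents per night-shift aide 6 ≤ 16 → met
8. resident trust fund surety bond $30,000 ≥ $20,000 → met
9. state survey 255 days ago vs limit 270 → met
10. professional liability coverage $1,950,000 ≥ $1,925,000 → met
Not met: 3, 5

3, 5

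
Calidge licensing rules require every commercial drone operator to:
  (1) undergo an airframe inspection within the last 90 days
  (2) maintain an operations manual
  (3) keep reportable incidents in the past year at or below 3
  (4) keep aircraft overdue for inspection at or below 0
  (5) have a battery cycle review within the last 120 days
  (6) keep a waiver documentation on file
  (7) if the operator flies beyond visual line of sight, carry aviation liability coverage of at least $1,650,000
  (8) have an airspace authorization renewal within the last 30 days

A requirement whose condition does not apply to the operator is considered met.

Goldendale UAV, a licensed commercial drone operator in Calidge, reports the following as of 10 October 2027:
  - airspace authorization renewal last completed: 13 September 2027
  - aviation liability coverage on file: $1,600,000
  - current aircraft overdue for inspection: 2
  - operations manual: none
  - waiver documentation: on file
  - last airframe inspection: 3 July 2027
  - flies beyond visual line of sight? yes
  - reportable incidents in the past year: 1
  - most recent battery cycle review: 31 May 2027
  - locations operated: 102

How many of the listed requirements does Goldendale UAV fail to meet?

1. airframe inspection 99 days ago vs limit 90 → not met
2. operations manual absent → not met
3. reportable incidents in the past year 1 ≤ 3 → met
4. aircraft overdue for inspection 2 > 0 → not met
5. battery cycle review 132 days ago vs limit 120 → not met
6. waiver documentation present → met
7. condition 'flies beyond visual line of sight' holds; aviation liability coverage $1,600,000 < $1,650,000 → not met
8. airspace authorization renewal 27 days ago vs limit 30 → met
Not met: 5 of 8

5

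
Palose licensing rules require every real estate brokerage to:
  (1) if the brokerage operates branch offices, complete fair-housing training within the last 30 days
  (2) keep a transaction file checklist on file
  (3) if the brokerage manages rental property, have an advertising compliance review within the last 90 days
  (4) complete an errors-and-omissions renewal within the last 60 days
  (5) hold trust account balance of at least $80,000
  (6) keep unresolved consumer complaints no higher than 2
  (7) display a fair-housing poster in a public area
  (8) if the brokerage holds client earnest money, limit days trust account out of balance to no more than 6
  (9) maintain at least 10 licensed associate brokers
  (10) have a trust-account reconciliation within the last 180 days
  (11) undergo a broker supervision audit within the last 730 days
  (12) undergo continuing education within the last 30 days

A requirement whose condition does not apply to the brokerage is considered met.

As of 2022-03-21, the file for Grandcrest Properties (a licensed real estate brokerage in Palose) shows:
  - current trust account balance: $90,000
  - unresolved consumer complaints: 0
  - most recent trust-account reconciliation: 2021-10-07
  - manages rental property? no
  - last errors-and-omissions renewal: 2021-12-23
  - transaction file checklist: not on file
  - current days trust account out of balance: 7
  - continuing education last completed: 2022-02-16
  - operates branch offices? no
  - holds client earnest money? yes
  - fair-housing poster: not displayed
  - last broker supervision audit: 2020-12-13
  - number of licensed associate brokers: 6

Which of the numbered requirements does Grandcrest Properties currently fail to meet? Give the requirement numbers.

2, 4, 7, 8, 9, 12

1. condition 'operates branch offices' does not hold → requirement n/a → met
2. transaction file checklist absent → not met
3. condition 'manages rental property' does not hold → requirement n/a → met
4. errors-and-omissions renewal 88 days ago vs limit 60 → not met
5. trust account balance $90,000 ≥ $80,000 → met
6. unresolved consumer complaints 0 ≤ 2 → met
7. fair-housing poster absent → not met
8. condition 'holds client earnest money' holds; days trust account out of balance 7 > 6 → not met
9. licensed associate brokers 6 < 10 → not met
10. trust-account reconciliation 165 days ago vs limit 180 → met
11. broker supervision audit 463 days ago vs limit 730 → met
12. continuing education 33 days ago vs limit 30 → not met
Not met: 2, 4, 7, 8, 9, 12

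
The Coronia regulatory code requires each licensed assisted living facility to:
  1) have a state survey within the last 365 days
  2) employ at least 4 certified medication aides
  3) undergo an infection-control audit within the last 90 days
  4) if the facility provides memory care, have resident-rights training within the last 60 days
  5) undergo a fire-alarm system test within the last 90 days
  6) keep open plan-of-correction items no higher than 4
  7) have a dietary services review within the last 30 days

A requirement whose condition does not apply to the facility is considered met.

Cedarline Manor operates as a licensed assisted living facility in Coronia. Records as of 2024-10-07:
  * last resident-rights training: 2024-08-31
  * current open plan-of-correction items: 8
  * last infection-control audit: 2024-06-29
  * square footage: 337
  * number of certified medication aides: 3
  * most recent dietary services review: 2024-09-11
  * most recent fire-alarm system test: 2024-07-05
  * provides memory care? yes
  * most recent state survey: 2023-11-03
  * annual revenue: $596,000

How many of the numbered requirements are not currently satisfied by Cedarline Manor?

1. state survey 339 days ago vs limit 365 → met
2. certified medication aides 3 < 4 → not met
3. infection-control audit 100 days ago vs limit 90 → not met
4. condition 'provides memory care' holds; resident-rights training 37 days ago vs limit 60 → met
5. fire-alarm system test 94 days ago vs limit 90 → not met
6. open plan-of-correction items 8 > 4 → not met
7. dietary services review 26 days ago vs limit 30 → met
Not met: 4 of 7

4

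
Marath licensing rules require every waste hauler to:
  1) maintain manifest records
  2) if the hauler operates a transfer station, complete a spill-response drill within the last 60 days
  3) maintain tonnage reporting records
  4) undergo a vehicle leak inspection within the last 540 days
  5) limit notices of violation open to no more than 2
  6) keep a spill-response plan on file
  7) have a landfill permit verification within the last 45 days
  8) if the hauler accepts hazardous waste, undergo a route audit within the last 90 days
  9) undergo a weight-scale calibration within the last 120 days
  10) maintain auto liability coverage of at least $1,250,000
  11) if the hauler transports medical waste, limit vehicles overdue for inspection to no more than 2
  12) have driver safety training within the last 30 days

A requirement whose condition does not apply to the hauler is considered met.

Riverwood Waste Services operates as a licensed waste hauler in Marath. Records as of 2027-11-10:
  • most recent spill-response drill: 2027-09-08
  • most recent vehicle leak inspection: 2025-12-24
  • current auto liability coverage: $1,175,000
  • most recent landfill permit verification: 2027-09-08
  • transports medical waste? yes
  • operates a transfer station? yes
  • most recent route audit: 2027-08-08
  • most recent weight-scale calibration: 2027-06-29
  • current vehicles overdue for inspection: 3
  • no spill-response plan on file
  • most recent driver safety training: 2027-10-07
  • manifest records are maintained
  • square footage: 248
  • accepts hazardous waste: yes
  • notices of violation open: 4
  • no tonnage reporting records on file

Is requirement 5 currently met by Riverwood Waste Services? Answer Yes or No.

No

5. notices of violation open 4 > 2 → not met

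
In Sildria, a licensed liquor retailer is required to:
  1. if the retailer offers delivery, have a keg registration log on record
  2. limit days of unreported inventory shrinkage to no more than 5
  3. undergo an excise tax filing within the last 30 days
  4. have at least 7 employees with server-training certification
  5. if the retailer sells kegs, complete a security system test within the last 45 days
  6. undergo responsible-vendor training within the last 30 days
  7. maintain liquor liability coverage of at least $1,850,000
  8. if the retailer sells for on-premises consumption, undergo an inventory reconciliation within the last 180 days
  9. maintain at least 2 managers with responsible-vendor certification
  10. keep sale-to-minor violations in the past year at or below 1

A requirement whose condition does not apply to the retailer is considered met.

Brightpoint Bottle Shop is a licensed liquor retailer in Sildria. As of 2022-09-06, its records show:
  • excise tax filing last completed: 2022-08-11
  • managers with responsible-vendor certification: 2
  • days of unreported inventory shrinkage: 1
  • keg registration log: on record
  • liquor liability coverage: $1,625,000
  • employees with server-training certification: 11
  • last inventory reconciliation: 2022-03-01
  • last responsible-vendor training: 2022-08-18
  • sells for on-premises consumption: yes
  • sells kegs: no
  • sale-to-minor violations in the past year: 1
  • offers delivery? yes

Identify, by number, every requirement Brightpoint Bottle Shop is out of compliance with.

1. condition 'offers delivery' holds; keg registration log present → met
2. days of unreported inventory shrinkage 1 ≤ 5 → met
3. excise tax filing 26 days ago vs limit 30 → met
4. employees with server-training certification 11 ≥ 7 → met
5. condition 'sells kegs' does not hold → requirement n/a → met
6. responsible-vendor training 19 days ago vs limit 30 → met
7. liquor liability coverage $1,625,000 < $1,850,000 → not met
8. condition 'sells for on-premises consumption' holds; inventory reconciliation 189 days ago vs limit 180 → not met
9. managers with responsible-vendor certification 2 ≥ 2 → met
10. sale-to-minor violations in the past year 1 ≤ 1 → met
Not met: 7, 8

7, 8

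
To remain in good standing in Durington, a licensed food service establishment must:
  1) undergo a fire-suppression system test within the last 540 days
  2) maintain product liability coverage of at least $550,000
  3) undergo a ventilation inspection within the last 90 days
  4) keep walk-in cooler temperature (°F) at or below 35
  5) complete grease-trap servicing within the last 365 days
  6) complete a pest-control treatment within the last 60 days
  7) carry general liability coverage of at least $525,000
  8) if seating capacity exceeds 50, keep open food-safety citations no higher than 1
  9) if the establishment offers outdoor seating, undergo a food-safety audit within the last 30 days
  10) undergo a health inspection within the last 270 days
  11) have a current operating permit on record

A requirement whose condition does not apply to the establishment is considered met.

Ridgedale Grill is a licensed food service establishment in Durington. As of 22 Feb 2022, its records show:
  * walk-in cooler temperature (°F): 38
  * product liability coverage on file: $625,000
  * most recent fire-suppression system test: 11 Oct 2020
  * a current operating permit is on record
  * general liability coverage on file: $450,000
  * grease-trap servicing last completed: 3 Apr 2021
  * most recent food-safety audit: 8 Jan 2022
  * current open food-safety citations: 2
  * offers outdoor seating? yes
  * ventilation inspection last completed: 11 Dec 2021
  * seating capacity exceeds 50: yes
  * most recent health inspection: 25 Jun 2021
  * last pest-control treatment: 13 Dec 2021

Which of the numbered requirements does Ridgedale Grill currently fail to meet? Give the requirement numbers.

1. fire-suppression system test 499 days ago vs limit 540 → met
2. product liability coverage $625,000 ≥ $550,000 → met
3. ventilation inspection 73 days ago vs limit 90 → met
4. walk-in cooler temperature (°F) 38 > 35 → not met
5. grease-trap servicing 325 days ago vs limit 365 → met
6. pest-control treatment 71 days ago vs limit 60 → not met
7. general liability coverage $450,000 < $525,000 → not met
8. condition 'seating capacity exceeds 50' holds; open food-safety citations 2 > 1 → not met
9. condition 'offers outdoor seating' holds; food-safety audit 45 days ago vs limit 30 → not met
10. health inspection 242 days ago vs limit 270 → met
11. current operating permit present → met
Not met: 4, 6, 7, 8, 9

4, 6, 7, 8, 9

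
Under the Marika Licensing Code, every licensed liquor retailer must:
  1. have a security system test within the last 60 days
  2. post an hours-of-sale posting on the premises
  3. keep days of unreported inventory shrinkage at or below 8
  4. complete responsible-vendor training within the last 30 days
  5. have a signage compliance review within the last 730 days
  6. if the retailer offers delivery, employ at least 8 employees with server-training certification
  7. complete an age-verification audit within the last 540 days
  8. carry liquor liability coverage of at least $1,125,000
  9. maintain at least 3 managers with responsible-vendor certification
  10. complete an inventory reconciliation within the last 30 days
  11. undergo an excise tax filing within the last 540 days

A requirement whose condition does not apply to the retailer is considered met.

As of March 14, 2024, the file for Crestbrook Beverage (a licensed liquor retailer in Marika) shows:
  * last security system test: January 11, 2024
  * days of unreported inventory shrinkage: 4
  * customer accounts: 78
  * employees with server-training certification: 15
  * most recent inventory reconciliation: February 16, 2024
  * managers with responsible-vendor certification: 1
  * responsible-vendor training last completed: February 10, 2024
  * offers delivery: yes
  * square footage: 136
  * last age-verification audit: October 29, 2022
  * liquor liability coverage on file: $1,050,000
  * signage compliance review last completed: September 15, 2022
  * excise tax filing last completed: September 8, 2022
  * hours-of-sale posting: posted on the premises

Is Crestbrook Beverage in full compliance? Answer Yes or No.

No

1. security system test 63 days ago vs limit 60 → not met
2. hours-of-sale posting present → met
3. days of unreported inventory shrinkage 4 ≤ 8 → met
4. responsible-vendor training 33 days ago vs limit 30 → not met
5. signage compliance review 546 days ago vs limit 730 → met
6. condition 'offers delivery' holds; employees with server-training certification 15 ≥ 8 → met
7. age-verification audit 502 days ago vs limit 540 → met
8. liquor liability coverage $1,050,000 < $1,125,000 → not met
9. managers with responsible-vendor certification 1 < 3 → not met
10. inventory reconciliation 27 days ago vs limit 30 → met
11. excise tax filing 553 days ago vs limit 540 → not met
Not met: 1, 4, 8, 9, 11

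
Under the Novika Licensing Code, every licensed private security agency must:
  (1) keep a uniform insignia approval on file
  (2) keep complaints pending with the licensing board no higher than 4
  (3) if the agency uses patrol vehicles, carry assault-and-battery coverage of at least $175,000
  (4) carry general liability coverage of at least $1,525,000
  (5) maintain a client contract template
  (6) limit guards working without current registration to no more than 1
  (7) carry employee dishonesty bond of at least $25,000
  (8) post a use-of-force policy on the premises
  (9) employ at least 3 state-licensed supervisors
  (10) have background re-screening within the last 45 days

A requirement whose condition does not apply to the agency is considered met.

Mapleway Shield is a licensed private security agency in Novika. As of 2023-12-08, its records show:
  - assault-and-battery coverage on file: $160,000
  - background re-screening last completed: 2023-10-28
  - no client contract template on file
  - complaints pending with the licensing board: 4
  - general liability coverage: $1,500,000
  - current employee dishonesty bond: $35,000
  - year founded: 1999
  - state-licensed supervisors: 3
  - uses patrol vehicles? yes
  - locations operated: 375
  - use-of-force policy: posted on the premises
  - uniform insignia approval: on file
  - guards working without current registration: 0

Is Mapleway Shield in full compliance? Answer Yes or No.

1. uniform insignia approval present → met
2. complaints pending with the licensing board 4 ≤ 4 → met
3. condition 'uses patrol vehicles' holds; assault-and-battery coverage $160,000 < $175,000 → not met
4. general liability coverage $1,500,000 < $1,525,000 → not met
5. client contract template absent → not met
6. guards working without current registration 0 ≤ 1 → met
7. employee dishonesty bond $35,000 ≥ $25,000 → met
8. use-of-force policy present → met
9. state-licensed supervisors 3 ≥ 3 → met
10. background re-screening 41 days ago vs limit 45 → met
Not met: 3, 4, 5

No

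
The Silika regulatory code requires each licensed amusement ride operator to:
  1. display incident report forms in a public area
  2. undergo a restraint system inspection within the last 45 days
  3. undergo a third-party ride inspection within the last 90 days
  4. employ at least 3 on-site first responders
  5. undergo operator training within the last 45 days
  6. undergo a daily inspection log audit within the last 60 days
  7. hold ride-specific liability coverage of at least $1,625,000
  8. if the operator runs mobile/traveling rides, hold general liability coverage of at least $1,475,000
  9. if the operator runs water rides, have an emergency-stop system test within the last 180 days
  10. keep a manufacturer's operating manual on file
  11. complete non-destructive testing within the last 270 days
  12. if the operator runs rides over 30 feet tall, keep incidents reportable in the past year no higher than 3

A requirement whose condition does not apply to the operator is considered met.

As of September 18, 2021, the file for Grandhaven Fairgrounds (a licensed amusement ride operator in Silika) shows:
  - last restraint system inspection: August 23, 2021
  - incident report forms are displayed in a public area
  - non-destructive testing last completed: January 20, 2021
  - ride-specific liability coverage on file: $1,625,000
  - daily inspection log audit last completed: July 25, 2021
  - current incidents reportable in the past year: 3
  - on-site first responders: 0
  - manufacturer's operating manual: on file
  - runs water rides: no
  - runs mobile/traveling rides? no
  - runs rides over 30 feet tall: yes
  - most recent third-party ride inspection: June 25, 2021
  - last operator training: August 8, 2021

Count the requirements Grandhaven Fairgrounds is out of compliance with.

1. incident report forms present → met
2. restraint system inspection 26 days ago vs limit 45 → met
3. third-party ride inspection 85 days ago vs limit 90 → met
4. on-site first responders 0 < 3 → not met
5. operator training 41 days ago vs limit 45 → met
6. daily inspection log audit 55 days ago vs limit 60 → met
7. ride-specific liability coverage $1,625,000 ≥ $1,625,000 → met
8. condition 'runs mobile/traveling rides' does not hold → requirement n/a → met
9. condition 'runs water rides' does not hold → requirement n/a → met
10. manufacturer's operating manual present → met
11. non-destructive testing 241 days ago vs limit 270 → met
12. condition 'runs rides over 30 feet tall' holds; incidents reportable in the past year 3 ≤ 3 → met
Not met: 1 of 12

1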